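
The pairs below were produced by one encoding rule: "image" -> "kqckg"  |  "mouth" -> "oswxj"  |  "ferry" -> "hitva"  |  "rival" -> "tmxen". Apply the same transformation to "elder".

gpfit

A repeating key of period 2 is used — shifts +2, +4 over and over.
On elder: e+2=g, l+4=p, d+2=f, e+4=i, r+2=t.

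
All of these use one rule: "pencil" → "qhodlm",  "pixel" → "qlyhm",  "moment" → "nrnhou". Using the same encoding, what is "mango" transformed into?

ndohr

The shift depends on letter class: consonant p→q is +1, but vowel e→h is +3. Two shifts are in play — +3 for a/e/i/o/u, +1 for every other letter.
For mango: m(cons)+1=n, a(vowel)+3=d, n(cons)+1=o, g(cons)+1=h, o(vowel)+3=r.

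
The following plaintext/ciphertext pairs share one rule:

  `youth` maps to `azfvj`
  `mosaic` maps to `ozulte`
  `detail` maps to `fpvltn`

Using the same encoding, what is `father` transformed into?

hlvjpt

The rule splits by letter class: vowels +11, consonants +2.
On father: f(cons)+2=h, a(vowel)+11=l, t(cons)+2=v, h(cons)+2=j, e(vowel)+11=p, r(cons)+2=t.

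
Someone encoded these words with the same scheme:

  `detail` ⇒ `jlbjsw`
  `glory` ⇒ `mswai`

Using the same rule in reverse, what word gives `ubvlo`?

ounce

Letter i (0-indexed) is shifted by i+6, so successive shifts are 6, 7, 8, ….
Undoing it on ubvlo: u−6=o, b−7=u, v−8=n, l−9=c, o−10=e.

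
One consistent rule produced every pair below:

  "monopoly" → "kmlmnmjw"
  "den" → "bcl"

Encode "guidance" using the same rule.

Compare letters: m→k is +24, o→m is +24, n→l is +24 — a constant shift. This is a Caesar cipher with shift 24.
For guidance: g+24=e, u+24=s, i+24=g, d+24=b, a+24=y, n+24=l, c+24=a, e+24=c.

esgbylac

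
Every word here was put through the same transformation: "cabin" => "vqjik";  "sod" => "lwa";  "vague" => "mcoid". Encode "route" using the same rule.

mbcwz

The output letters match the input read backwards, each shifted +8: cabin reversed is nibac. Read the word backwards and shift each letter +8.
Applying it to route: reverse → etuor; then shift: e+8=m, t+8=b, u+8=c, o+8=w, r+8=z.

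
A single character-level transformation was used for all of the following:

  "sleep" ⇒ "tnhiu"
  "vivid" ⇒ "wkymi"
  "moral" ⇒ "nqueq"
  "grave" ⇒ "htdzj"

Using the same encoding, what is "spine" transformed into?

Letter i (0-indexed) is shifted by i+1, so successive shifts are 1, 2, 3, ….
Applying it to spine: s+1=t, p+2=r, i+3=l, n+4=r, e+5=j.

trlrj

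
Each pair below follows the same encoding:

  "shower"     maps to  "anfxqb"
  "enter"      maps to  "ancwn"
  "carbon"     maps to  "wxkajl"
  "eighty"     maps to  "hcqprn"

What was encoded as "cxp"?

got

The word is reversed, then every letter is shifted forward by 9.
Decoding cxp: shift back: c−9=t, x−9=o, p−9=g → tog; then reverse → got.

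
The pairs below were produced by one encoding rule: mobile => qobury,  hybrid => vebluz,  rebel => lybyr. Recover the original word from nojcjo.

potato

m(12)→q(16) and o(14)→o(14) fit y≡25x+2 (mod 26); the inverse of 25 mod 26 is 25. This is an affine cipher: with a=0,…,z=25, each position x becomes (25x+2) mod 26.
Decoding nojcjo: n(13)→25·(13−2)≡15=p; o(14)→25·(14−2)≡14=o; j(9)→25·(9−2)≡19=t; c(2)→25·(2−2)≡0=a; j(9)→25·(9−2)≡19=t; o(14)→25·(14−2)≡14=o (all mod 26).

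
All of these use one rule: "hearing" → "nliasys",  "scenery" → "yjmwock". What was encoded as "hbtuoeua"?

bulletin

In hearing: h→n is +6, e→l is +7, a→i is +8, r→a is +9 — the shift increases by 1 each position. Each letter shifts forward by (position + 6), i.e. 6, 7, 8, … — the shift grows by one for each successive letter.
Decoding hbtuoeua: h−6=b, b−7=u, t−8=l, u−9=l, o−10=e, e−11=t, u−12=i, a−13=n.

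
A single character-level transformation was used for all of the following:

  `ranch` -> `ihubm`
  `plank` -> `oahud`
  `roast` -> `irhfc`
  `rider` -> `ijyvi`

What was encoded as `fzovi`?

super

Treating letters as 0–25, the rule is x ↦ 23x + 7 (mod 26).
Reversing it on fzovi: f(5)→17·(5−7)≡18=s; z(25)→17·(25−7)≡20=u; o(14)→17·(14−7)≡15=p; v(21)→17·(21−7)≡4=e; i(8)→17·(8−7)≡17=r (all mod 26).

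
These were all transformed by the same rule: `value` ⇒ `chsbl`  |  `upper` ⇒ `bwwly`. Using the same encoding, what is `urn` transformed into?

Compare letters: v→c is +7, a→h is +7, l→s is +7 — a constant shift. Every letter moves 7 places later in the alphabet, wrapping around z→a.
For urn: u+7=b, r+7=y, n+7=u.

byu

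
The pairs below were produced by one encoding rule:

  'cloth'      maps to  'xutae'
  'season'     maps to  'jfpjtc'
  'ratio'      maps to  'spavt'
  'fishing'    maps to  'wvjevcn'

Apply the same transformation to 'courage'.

Treating letters as 0–25, the rule is x ↦ 17x + 15 (mod 26).
Applying it to courage: c(2)→17·2+15≡23=x; o(14)→17·14+15≡19=t; u(20)→17·20+15≡17=r; r(17)→17·17+15≡18=s; a(0)→17·0+15≡15=p; g(6)→17·6+15≡13=n; e(4)→17·4+15≡5=f (all mod 26).

xtrspnf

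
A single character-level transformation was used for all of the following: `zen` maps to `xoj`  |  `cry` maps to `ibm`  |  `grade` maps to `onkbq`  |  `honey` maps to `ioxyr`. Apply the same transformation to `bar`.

The output letters match the input read backwards, each shifted +10: zen reversed is nez. Two steps: reverse the string, then apply a Caesar shift of +10.
On bar: reverse → rab; then shift: r+10=b, a+10=k, b+10=l.

bkl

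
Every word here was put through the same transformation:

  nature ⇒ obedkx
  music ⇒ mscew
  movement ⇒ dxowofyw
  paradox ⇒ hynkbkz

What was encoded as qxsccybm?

crossing

The output letters match the input read backwards, each shifted +10: nature reversed is erutan. Read the word backwards and shift each letter +10.
Decoding qxsccybm: shift back: q−10=g, x−10=n, s−10=i, c−10=s, c−10=s, y−10=o, b−10=r, m−10=c → gnissorc; then reverse → crossing.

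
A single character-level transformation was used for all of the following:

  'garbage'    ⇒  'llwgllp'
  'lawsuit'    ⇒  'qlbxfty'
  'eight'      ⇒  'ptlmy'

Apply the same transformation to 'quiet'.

vftpy

The shift depends on letter class: consonant g→l is +5, but vowel a→l is +11. Two shifts are in play — +11 for a/e/i/o/u, +5 for every other letter.
Applying it to quiet: q(cons)+5=v, u(vowel)+11=f, i(vowel)+11=t, e(vowel)+11=p, t(cons)+5=y.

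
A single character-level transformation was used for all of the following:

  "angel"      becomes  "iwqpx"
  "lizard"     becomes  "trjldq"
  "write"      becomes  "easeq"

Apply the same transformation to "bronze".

Letter i (0-indexed) is shifted by i+8, so successive shifts are 8, 9, 10, ….
For bronze: b+8=j, r+9=a, o+10=y, n+11=y, z+12=l, e+13=r.

jayylr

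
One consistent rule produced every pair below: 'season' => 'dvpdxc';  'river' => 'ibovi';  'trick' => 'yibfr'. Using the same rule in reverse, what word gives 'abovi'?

s(18)→d(3) and e(4)→v(21) fit y≡21x+15 (mod 26); the inverse of 21 mod 26 is 5. Treating letters as 0–25, the rule is x ↦ 21x + 15 (mod 26).
Decoding abovi: a(0)→5·(0−15)≡3=d; b(1)→5·(1−15)≡8=i; o(14)→5·(14−15)≡21=v; v(21)→5·(21−15)≡4=e; i(8)→5·(8−15)≡17=r (all mod 26).

diver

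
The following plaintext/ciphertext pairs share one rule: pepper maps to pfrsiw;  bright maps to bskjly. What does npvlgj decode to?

notice

In pepper: p→p is +0, e→f is +1, p→r is +2, p→s is +3 — the shift increases by 1 each position. The shift increases by 1 at each position, starting from +0: 0, 1, 2, ….
Reversing it on npvlgj: n−0=n, p−1=o, v−2=t, l−3=i, g−4=c, j−5=e.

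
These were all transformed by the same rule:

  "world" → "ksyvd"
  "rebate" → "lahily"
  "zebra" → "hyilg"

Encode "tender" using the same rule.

The output letters match the input read backwards, each shifted +7: world reversed is dlrow. The word is reversed, then every letter is shifted forward by 7.
On tender: reverse → rednet; then shift: r+7=y, e+7=l, d+7=k, n+7=u, e+7=l, t+7=a.

ylkula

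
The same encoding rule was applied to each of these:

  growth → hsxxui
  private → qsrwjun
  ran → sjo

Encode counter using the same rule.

dxdouns

The shift depends on letter class: consonant g→h is +1, but vowel o→x is +9. Two shifts are in play — +9 for a/e/i/o/u, +1 for every other letter.
On counter: c(cons)+1=d, o(vowel)+9=x, u(vowel)+9=d, n(cons)+1=o, t(cons)+1=u, e(vowel)+9=n, r(cons)+1=s.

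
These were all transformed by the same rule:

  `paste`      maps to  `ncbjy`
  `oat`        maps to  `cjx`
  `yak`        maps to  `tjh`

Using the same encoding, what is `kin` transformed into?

The output letters match the input read backwards, each shifted +9: paste reversed is etsap. Two steps: reverse the string, then apply a Caesar shift of +9.
On kin: reverse → nik; then shift: n+9=w, i+9=r, k+9=t.

wrt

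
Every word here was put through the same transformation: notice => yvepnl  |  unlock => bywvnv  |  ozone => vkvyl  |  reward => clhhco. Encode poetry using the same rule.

avlecj

Two shifts are in play — +7 for a/e/i/o/u, +11 for every other letter.
Applying it to poetry: p(cons)+11=a, o(vowel)+7=v, e(vowel)+7=l, t(cons)+11=e, r(cons)+11=c, y(cons)+11=j.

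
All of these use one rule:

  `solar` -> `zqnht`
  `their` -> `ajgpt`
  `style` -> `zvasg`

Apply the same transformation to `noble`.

uqdsg

Shifts by position in solar: pos 0: s→z (+7), pos 1: o→q (+2), pos 2: l→n (+2), pos 3: a→h (+7), pos 4: r→t (+2) — repeating every 3. A repeating key of period 3 is used — shifts +7, +2, +2 over and over.
Applying it to noble: n+7=u, o+2=q, b+2=d, l+7=s, e+2=g.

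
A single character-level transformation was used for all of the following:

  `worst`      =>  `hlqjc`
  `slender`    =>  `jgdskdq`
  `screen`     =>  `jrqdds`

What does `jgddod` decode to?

Treating letters as 0–25, the rule is x ↦ 19x + 5 (mod 26).
Reversing it on jgddod: j(9)→11·(9−5)≡18=s; g(6)→11·(6−5)≡11=l; d(3)→11·(3−5)≡4=e; d(3)→11·(3−5)≡4=e; o(14)→11·(14−5)≡21=v; d(3)→11·(3−5)≡4=e (all mod 26).

sleeve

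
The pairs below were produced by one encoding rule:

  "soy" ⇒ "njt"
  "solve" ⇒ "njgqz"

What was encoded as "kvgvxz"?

palace

Compare letters: s→n is +21, o→j is +21, y→t is +21 — a constant shift. This is a Caesar cipher with shift 21.
Reversing it on kvgvxz: k−21=p, v−21=a, g−21=l, v−21=a, x−21=c, z−21=e.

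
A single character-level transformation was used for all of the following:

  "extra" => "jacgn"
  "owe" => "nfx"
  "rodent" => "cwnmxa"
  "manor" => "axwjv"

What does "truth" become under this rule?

The word is reversed, then every letter is shifted forward by 9.
For truth: reverse → hturt; then shift: h+9=q, t+9=c, u+9=d, r+9=a, t+9=c.

qcdac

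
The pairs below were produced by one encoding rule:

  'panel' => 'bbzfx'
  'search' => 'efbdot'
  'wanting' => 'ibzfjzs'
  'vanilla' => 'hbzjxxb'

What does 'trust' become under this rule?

fdvef

Vowels shift forward by 1 and consonants shift forward by 12.
For trust: t(cons)+12=f, r(cons)+12=d, u(vowel)+1=v, s(cons)+12=e, t(cons)+12=f.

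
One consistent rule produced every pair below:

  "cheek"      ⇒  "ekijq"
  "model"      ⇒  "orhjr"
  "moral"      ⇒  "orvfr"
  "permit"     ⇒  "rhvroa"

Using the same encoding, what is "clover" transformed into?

eosaky

In cheek: c→e is +2, h→k is +3, e→i is +4, e→j is +5 — the shift increases by 1 each position. The shift increases by 1 at each position, starting from +2: 2, 3, 4, ….
On clover: c+2=e, l+3=o, o+4=s, v+5=a, e+6=k, r+7=y.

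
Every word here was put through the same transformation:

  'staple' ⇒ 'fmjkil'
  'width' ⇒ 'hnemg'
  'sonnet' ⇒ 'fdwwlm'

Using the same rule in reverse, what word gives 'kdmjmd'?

s(18)→f(5) and t(19)→m(12) fit y≡7x+9 (mod 26); the inverse of 7 mod 26 is 15. Each letter's alphabet position (a=0..z=25) is mapped through 7·x+9 mod 26 — an affine cipher.
Undoing it on kdmjmd: k(10)→15·(10−9)≡15=p; d(3)→15·(3−9)≡14=o; m(12)→15·(12−9)≡19=t; j(9)→15·(9−9)≡0=a; m(12)→15·(12−9)≡19=t; d(3)→15·(3−9)≡14=o (all mod 26).

potato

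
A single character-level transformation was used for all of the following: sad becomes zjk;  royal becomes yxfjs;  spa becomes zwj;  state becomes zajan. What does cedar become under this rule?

jnkjy

The rule splits by letter class: vowels +9, consonants +7.
On cedar: c(cons)+7=j, e(vowel)+9=n, d(cons)+7=k, a(vowel)+9=j, r(cons)+7=y.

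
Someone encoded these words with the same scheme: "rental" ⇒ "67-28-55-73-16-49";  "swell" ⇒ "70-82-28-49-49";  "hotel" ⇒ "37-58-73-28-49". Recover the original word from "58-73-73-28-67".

Each letter becomes 3×(its alphabet position, a=1..z=26) + 13.
Reversing it on 58-73-73-28-67: 58→(58−13)÷3=15=o, 73→(73−13)÷3=20=t, 73→(73−13)÷3=20=t, 28→(28−13)÷3=5=e, 67→(67−13)÷3=18=r.

otter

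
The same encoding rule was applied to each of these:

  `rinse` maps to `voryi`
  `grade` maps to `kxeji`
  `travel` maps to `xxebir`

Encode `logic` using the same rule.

pukog

It's a Vigenère-style cipher with numeric key [4,6]: position i shifts by key[i mod 2].
Applying it to logic: l+4=p, o+6=u, g+4=k, i+6=o, c+4=g.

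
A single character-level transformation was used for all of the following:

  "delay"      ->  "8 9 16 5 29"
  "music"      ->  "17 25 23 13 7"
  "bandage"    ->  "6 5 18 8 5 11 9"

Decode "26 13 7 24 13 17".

victim

d is letter #4 and maps to 8: an offset of 4. Each letter is replaced by its alphabet position (a=1..z=26) + 4.
Reversing it on 26 13 7 24 13 17: 26→(26−4)÷1=22=v, 13→(13−4)÷1=9=i, 7→(7−4)÷1=3=c, 24→(24−4)÷1=20=t, 13→(13−4)÷1=9=i, 17→(17−4)÷1=13=m.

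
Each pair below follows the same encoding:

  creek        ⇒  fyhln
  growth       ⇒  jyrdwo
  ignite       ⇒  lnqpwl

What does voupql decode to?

Shifts by position in creek: pos 0: c→f (+3), pos 1: r→y (+7), pos 2: e→h (+3), pos 3: e→l (+7) — repeating every 2. The shifts repeat in a cycle of length 2: positions 0,1,… shift by +3, +7, then the pattern repeats.
Reversing it on voupql: v−3=s, o−7=h, u−3=r, p−7=i, q−3=n, l−7=e.

shrine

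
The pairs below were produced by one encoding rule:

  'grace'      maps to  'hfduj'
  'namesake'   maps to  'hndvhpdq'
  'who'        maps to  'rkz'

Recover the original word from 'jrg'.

The word is reversed, then every letter is shifted forward by 3.
Reversing it on jrg: shift back: j−3=g, r−3=o, g−3=d → god; then reverse → dog.

dog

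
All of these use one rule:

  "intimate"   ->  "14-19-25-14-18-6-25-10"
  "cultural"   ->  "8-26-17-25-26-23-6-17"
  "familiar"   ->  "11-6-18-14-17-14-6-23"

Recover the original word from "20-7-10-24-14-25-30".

obesity

i is letter #9 and maps to 14: an offset of 5. Letters become their 1-based position plus 5 (so a→6, b→7, …).
Reversing it on 20-7-10-24-14-25-30: 20→(20−5)÷1=15=o, 7→(7−5)÷1=2=b, 10→(10−5)÷1=5=e, 24→(24−5)÷1=19=s, 14→(14−5)÷1=9=i, 25→(25−5)÷1=20=t, 30→(30−5)÷1=25=y.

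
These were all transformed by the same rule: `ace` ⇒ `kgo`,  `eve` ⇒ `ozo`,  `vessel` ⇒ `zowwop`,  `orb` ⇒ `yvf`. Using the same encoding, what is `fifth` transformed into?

The rule splits by letter class: vowels +10, consonants +4.
Applying it to fifth: f(cons)+4=j, i(vowel)+10=s, f(cons)+4=j, t(cons)+4=x, h(cons)+4=l.

jsjxl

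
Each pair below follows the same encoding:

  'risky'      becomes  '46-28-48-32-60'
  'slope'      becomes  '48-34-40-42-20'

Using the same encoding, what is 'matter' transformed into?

36-12-50-50-20-46

r(#18)→46 and i(#9)→28: differences scale by 2, so n = 2·pos + 10. The formula is n = 2×(alphabet index, a=1) + 10.
Applying it to matter: m=13→36, a=1→12, t=20→50, t=20→50, e=5→20, r=18→46.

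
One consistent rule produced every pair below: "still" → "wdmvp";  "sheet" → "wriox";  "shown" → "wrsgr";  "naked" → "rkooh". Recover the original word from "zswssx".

It's a Vigenère-style cipher with numeric key [4,10]: position i shifts by key[i mod 2].
Reversing it on zswssx: z−4=v, s−10=i, w−4=s, s−10=i, s−4=o, x−10=n.

vision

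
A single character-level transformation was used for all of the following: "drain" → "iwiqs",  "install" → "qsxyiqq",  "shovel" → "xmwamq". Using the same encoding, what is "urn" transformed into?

cws

Vowels shift forward by 8 and consonants shift forward by 5.
On urn: u(vowel)+8=c, r(cons)+5=w, n(cons)+5=s.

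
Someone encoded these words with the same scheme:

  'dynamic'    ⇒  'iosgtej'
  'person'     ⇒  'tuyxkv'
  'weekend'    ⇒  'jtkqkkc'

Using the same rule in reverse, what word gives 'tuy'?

The output letters match the input read backwards, each shifted +6: dynamic reversed is cimanyd. Read the word backwards and shift each letter +6.
Undoing it on tuy: shift back: t−6=n, u−6=o, y−6=s → nos; then reverse → son.

son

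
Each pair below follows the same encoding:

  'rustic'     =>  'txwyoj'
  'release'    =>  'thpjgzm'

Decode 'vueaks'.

travel

In rustic: r→t is +2, u→x is +3, s→w is +4, t→y is +5 — the shift increases by 1 each position. Letter i (0-indexed) is shifted by i+2, so successive shifts are 2, 3, 4, ….
Undoing it on vueaks: v−2=t, u−3=r, e−4=a, a−5=v, k−6=e, s−7=l.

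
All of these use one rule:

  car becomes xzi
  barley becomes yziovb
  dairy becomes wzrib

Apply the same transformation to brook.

Each pair mirrors across the alphabet (c↔x, a↔z, r↔i): positions sum to 25. Letters are reflected about the middle of the alphabet (position → 25−position): Atbash.
For brook: b↔y, r↔i, o↔l, o↔l, k↔p.

yillp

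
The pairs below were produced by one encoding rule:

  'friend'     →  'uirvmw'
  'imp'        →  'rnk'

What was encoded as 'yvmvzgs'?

beneath

Each pair mirrors across the alphabet (f↔u, r↔i, i↔r): positions sum to 25. Letters are reflected about the middle of the alphabet (position → 25−position): Atbash.
Reversing it on yvmvzgs: y↔b, v↔e, m↔n, v↔e, z↔a, g↔t, s↔h.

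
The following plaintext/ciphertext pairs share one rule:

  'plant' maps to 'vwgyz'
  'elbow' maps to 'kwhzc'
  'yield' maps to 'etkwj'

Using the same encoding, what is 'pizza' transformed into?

vtfkg

Shifts by position in plant: pos 0: p→v (+6), pos 1: l→w (+11), pos 2: a→g (+6), pos 3: n→y (+11) — repeating every 2. The shifts repeat in a cycle of length 2: positions 0,1,… shift by +6, +11, then the pattern repeats.
Applying it to pizza: p+6=v, i+11=t, z+6=f, z+11=k, a+6=g.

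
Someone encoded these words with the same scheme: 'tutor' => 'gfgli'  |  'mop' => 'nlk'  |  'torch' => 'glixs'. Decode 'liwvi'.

Each pair mirrors across the alphabet (t↔g, u↔f, t↔g): positions sum to 25. Each letter is replaced by its mirror in the alphabet: a↔z, b↔y, c↔x, and so on (the Atbash cipher).
Decoding liwvi: l↔o, i↔r, w↔d, v↔e, i↔r.

order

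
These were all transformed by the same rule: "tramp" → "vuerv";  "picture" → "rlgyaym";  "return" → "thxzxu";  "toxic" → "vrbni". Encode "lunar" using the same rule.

nxrfx

The shift increases by 1 at each position, starting from +2: 2, 3, 4, ….
Applying it to lunar: l+2=n, u+3=x, n+4=r, a+5=f, r+6=x.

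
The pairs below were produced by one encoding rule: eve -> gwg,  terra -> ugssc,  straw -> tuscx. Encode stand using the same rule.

tucoe

The shift depends on letter class: consonant v→w is +1, but vowel e→g is +2. Two shifts are in play — +2 for a/e/i/o/u, +1 for every other letter.
On stand: s(cons)+1=t, t(cons)+1=u, a(vowel)+2=c, n(cons)+1=o, d(cons)+1=e.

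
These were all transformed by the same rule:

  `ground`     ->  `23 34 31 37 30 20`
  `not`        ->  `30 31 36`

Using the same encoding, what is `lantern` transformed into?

28 17 30 36 21 34 30

The number is (letter's place in the alphabet, a=1) + 16.
Applying it to lantern: l=12→28, a=1→17, n=14→30, t=20→36, e=5→21, r=18→34, n=14→30.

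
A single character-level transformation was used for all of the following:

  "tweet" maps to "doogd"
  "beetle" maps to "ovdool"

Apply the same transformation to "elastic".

The word is reversed, then every letter is shifted forward by 10.
On elastic: reverse → citsale; then shift: c+10=m, i+10=s, t+10=d, s+10=c, a+10=k, l+10=v, e+10=o.

msdckvo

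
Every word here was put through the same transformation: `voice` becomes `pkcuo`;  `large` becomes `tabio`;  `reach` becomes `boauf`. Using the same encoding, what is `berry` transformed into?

v(21)→p(15) and o(14)→k(10) fit y≡23x+0 (mod 26); the inverse of 23 mod 26 is 17. Each letter's alphabet position (a=0..z=25) is mapped through 23·x+0 mod 26 — an affine cipher.
For berry: b(1)→23·1+0≡23=x; e(4)→23·4+0≡14=o; r(17)→23·17+0≡1=b; r(17)→23·17+0≡1=b; y(24)→23·24+0≡6=g (all mod 26).

xobbg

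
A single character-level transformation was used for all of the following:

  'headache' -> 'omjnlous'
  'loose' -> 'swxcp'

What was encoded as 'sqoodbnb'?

The shift increases by 1 at each position, starting from +7: 7, 8, 9, ….
Undoing it on sqoodbnb: s−7=l, q−8=i, o−9=f, o−10=e, d−11=s, b−12=p, n−13=a, b−14=n.

lifespan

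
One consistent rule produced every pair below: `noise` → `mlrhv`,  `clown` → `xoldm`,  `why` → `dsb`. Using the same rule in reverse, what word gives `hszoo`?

Each pair mirrors across the alphabet (n↔m, o↔l, i↔r): positions sum to 25. This is the alphabet-reversal cipher (Atbash): a becomes z, b becomes y, etc.
Reversing it on hszoo: h↔s, s↔h, z↔a, o↔l, o↔l.

shall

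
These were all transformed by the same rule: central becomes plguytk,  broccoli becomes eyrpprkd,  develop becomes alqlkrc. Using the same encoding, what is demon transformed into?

Each letter's alphabet position (a=0..z=25) is mapped through 11·x+19 mod 26 — an affine cipher.
For demon: d(3)→11·3+19≡0=a; e(4)→11·4+19≡11=l; m(12)→11·12+19≡21=v; o(14)→11·14+19≡17=r; n(13)→11·13+19≡6=g (all mod 26).

alvrg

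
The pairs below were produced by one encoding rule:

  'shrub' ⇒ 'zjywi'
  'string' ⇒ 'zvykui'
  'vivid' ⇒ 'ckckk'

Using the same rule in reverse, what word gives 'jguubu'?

Shifts by position in shrub: pos 0: s→z (+7), pos 1: h→j (+2), pos 2: r→y (+7), pos 3: u→w (+2) — repeating every 2. A repeating key of period 2 is used — shifts +7, +2 over and over.
Decoding jguubu: j−7=c, g−2=e, u−7=n, u−2=s, b−7=u, u−2=s.

census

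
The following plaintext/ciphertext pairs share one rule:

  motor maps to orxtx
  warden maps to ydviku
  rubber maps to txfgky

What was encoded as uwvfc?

straw

In motor: m→o is +2, o→r is +3, t→x is +4, o→t is +5 — the shift increases by 1 each position. The shift increases by 1 at each position, starting from +2: 2, 3, 4, ….
Undoing it on uwvfc: u−2=s, w−3=t, v−4=r, f−5=a, c−6=w.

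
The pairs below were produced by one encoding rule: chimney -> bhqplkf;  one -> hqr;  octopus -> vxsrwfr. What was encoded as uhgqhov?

The output letters match the input read backwards, each shifted +3: chimney reversed is yenmihc. Two steps: reverse the string, then apply a Caesar shift of +3.
Undoing it on uhgqhov: shift back: u−3=r, h−3=e, g−3=d, q−3=n, h−3=e, o−3=l, v−3=s → rednels; then reverse → slender.

slender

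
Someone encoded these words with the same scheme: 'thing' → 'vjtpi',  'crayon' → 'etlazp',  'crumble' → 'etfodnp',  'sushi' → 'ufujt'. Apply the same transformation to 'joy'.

lza

The shift depends on letter class: consonant t→v is +2, but vowel i→t is +11. Vowels shift forward by 11 and consonants shift forward by 2.
Applying it to joy: j(cons)+2=l, o(vowel)+11=z, y(cons)+2=a.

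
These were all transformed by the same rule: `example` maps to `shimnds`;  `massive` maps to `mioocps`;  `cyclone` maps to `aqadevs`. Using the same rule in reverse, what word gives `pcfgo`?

virus

Treating letters as 0–25, the rule is x ↦ 9x + 8 (mod 26).
Reversing it on pcfgo: p(15)→3·(15−8)≡21=v; c(2)→3·(2−8)≡8=i; f(5)→3·(5−8)≡17=r; g(6)→3·(6−8)≡20=u; o(14)→3·(14−8)≡18=s (all mod 26).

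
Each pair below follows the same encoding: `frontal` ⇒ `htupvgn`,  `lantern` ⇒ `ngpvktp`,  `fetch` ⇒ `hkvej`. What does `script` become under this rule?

The shift depends on letter class: consonant f→h is +2, but vowel o→u is +6. Vowels shift forward by 6 and consonants shift forward by 2.
On script: s(cons)+2=u, c(cons)+2=e, r(cons)+2=t, i(vowel)+6=o, p(cons)+2=r, t(cons)+2=v.

uetorv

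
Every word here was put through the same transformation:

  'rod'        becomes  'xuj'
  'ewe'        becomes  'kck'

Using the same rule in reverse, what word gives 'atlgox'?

unfair

Every letter moves 6 places later in the alphabet, wrapping around z→a.
Reversing it on atlgox: a−6=u, t−6=n, l−6=f, g−6=a, o−6=i, x−6=r.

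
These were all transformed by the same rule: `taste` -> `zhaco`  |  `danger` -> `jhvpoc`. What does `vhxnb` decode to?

paper

In taste: t→z is +6, a→h is +7, s→a is +8, t→c is +9 — the shift increases by 1 each position. Each letter shifts forward by (position + 6), i.e. 6, 7, 8, … — the shift grows by one for each successive letter.
Reversing it on vhxnb: v−6=p, h−7=a, x−8=p, n−9=e, b−10=r.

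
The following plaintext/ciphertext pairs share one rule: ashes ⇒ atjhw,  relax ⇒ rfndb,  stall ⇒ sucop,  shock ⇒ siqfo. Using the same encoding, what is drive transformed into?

dskyi

In ashes: a→a is +0, s→t is +1, h→j is +2, e→h is +3 — the shift increases by 1 each position. The shift increases by 1 at each position, starting from +0: 0, 1, 2, ….
For drive: d+0=d, r+1=s, i+2=k, v+3=y, e+4=i.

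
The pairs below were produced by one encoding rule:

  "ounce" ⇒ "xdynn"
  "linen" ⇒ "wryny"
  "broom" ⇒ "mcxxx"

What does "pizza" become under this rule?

arkkj

The shift depends on letter class: consonant n→y is +11, but vowel o→x is +9. The rule splits by letter class: vowels +9, consonants +11.
Applying it to pizza: p(cons)+11=a, i(vowel)+9=r, z(cons)+11=k, z(cons)+11=k, a(vowel)+9=j.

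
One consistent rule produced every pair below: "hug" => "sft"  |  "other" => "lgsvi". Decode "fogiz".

Letters are reflected about the middle of the alphabet (position → 25−position): Atbash.
Decoding fogiz: f↔u, o↔l, g↔t, i↔r, z↔a.

ultra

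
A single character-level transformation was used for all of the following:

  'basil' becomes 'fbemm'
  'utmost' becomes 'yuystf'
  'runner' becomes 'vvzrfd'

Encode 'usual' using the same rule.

A repeating key of period 3 is used — shifts +4, +1, +12 over and over.
Applying it to usual: u+4=y, s+1=t, u+12=g, a+4=e, l+1=m.

ytgem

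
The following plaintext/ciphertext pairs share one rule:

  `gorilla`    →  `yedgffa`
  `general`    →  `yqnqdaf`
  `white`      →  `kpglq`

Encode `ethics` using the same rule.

g(6)→y(24) and o(14)→e(4) fit y≡17x+0 (mod 26); the inverse of 17 mod 26 is 23. Each letter's alphabet position (a=0..z=25) is mapped through 17·x+0 mod 26 — an affine cipher.
Applying it to ethics: e(4)→17·4+0≡16=q; t(19)→17·19+0≡11=l; h(7)→17·7+0≡15=p; i(8)→17·8+0≡6=g; c(2)→17·2+0≡8=i; s(18)→17·18+0≡20=u (all mod 26).

qlpgiu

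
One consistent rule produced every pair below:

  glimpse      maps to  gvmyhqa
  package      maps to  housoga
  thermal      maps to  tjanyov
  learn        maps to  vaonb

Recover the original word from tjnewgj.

through

Treating letters as 0–25, the rule is x ↦ 3x + 14 (mod 26).
Undoing it on tjnewgj: t(19)→9·(19−14)≡19=t; j(9)→9·(9−14)≡7=h; n(13)→9·(13−14)≡17=r; e(4)→9·(4−14)≡14=o; w(22)→9·(22−14)≡20=u; g(6)→9·(6−14)≡6=g; j(9)→9·(9−14)≡7=h (all mod 26).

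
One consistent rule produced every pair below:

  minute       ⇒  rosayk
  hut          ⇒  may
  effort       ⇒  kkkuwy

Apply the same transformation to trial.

The shift depends on letter class: consonant m→r is +5, but vowel i→o is +6. Two shifts are in play — +6 for a/e/i/o/u, +5 for every other letter.
For trial: t(cons)+5=y, r(cons)+5=w, i(vowel)+6=o, a(vowel)+6=g, l(cons)+5=q.

ywogq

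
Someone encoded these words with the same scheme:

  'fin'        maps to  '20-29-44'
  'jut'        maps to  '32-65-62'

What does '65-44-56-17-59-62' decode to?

unrest

f(#6)→20 and i(#9)→29: differences scale by 3, so n = 3·pos + 2. Each letter becomes 3×(its alphabet position, a=1..z=26) + 2.
Undoing it on 65-44-56-17-59-62: 65→(65−2)÷3=21=u, 44→(44−2)÷3=14=n, 56→(56−2)÷3=18=r, 17→(17−2)÷3=5=e, 59→(59−2)÷3=19=s, 62→(62−2)÷3=20=t.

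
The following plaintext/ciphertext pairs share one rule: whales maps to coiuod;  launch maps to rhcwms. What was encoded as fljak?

In whales: w→c is +6, h→o is +7, a→i is +8, l→u is +9 — the shift increases by 1 each position. Each letter shifts forward by (position + 6), i.e. 6, 7, 8, … — the shift grows by one for each successive letter.
Undoing it on fljak: f−6=z, l−7=e, j−8=b, a−9=r, k−10=a.

zebra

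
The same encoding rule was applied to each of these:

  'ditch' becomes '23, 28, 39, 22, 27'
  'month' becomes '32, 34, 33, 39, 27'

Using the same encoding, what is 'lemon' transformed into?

31, 24, 32, 34, 33

d is letter #4 and maps to 23: an offset of 19. Letters become their 1-based position plus 19 (so a→20, b→21, …).
On lemon: l=12→31, e=5→24, m=13→32, o=15→34, n=14→33.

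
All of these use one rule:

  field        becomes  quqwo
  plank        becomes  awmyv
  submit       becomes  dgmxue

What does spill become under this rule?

The rule splits by letter class: vowels +12, consonants +11.
On spill: s(cons)+11=d, p(cons)+11=a, i(vowel)+12=u, l(cons)+11=w, l(cons)+11=w.

dauww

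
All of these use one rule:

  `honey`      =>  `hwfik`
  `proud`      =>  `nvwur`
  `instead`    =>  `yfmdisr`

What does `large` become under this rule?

h(7)→h(7) and o(14)→w(22) fit y≡17x+18 (mod 26); the inverse of 17 mod 26 is 23. Each letter's alphabet position (a=0..z=25) is mapped through 17·x+18 mod 26 — an affine cipher.
For large: l(11)→17·11+18≡23=x; a(0)→17·0+18≡18=s; r(17)→17·17+18≡21=v; g(6)→17·6+18≡16=q; e(4)→17·4+18≡8=i (all mod 26).

xsvqi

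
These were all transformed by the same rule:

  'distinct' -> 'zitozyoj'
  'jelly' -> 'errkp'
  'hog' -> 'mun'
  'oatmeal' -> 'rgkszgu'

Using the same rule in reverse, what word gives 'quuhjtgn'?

The output letters match the input read backwards, each shifted +6: distinct reversed is tcnitsid. Two steps: reverse the string, then apply a Caesar shift of +6.
Undoing it on quuhjtgn: shift back: q−6=k, u−6=o, u−6=o, h−6=b, j−6=d, t−6=n, g−6=a, n−6=h → koobdnah; then reverse → handbook.

handbook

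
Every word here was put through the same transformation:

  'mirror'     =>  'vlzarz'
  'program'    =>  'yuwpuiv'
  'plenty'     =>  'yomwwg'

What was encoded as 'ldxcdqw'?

captain

Shifts by position in mirror: pos 0: m→v (+9), pos 1: i→l (+3), pos 2: r→z (+8), pos 3: r→a (+9), pos 4: o→r (+3), pos 5: r→z (+8) — repeating every 3. The shifts repeat in a cycle of length 3: positions 0,1,… shift by +9, +3, +8, then the pattern repeats.
Reversing it on ldxcdqw: l−9=c, d−3=a, x−8=p, c−9=t, d−3=a, q−8=i, w−9=n.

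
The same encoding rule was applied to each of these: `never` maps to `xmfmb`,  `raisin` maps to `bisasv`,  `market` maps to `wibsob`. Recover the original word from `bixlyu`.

Shifts by position in never: pos 0: n→x (+10), pos 1: e→m (+8), pos 2: v→f (+10), pos 3: e→m (+8) — repeating every 2. A repeating key of period 2 is used — shifts +10, +8 over and over.
Decoding bixlyu: b−10=r, i−8=a, x−10=n, l−8=d, y−10=o, u−8=m.

random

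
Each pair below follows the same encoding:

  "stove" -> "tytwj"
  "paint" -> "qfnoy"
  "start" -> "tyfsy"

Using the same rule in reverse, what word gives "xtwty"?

The shifts repeat in a cycle of length 3: positions 0,1,… shift by +1, +5, +5, then the pattern repeats.
Reversing it on xtwty: x−1=w, t−5=o, w−5=r, t−1=s, y−5=t.

worst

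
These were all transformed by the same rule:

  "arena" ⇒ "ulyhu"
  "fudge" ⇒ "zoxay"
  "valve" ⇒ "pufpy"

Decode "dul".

Each letter is shifted forward by 20 in the alphabet (a Caesar shift of +20).
Decoding dul: d−20=j, u−20=a, l−20=r.

jar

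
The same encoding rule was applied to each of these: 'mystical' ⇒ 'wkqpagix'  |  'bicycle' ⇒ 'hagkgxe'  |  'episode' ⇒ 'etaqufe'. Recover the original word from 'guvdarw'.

m(12)→w(22) and y(24)→k(10) fit y≡25x+8 (mod 26); the inverse of 25 mod 26 is 25. This is an affine cipher: with a=0,…,z=25, each position x becomes (25x+8) mod 26.
Reversing it on guvdarw: g(6)→25·(6−8)≡2=c; u(20)→25·(20−8)≡14=o; v(21)→25·(21−8)≡13=n; d(3)→25·(3−8)≡5=f; a(0)→25·(0−8)≡8=i; r(17)→25·(17−8)≡17=r; w(22)→25·(22−8)≡12=m (all mod 26).

confirm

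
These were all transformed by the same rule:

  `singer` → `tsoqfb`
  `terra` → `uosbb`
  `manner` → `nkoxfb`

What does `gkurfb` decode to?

father

Shifts by position in singer: pos 0: s→t (+1), pos 1: i→s (+10), pos 2: n→o (+1), pos 3: g→q (+10) — repeating every 2. The shifts repeat in a cycle of length 2: positions 0,1,… shift by +1, +10, then the pattern repeats.
Undoing it on gkurfb: g−1=f, k−10=a, u−1=t, r−10=h, f−1=e, b−10=r.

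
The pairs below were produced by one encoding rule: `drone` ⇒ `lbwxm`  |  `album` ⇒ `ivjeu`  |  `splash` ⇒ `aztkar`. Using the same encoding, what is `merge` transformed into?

The shifts repeat in a cycle of length 2: positions 0,1,… shift by +8, +10, then the pattern repeats.
For merge: m+8=u, e+10=o, r+8=z, g+10=q, e+8=m.

uozqm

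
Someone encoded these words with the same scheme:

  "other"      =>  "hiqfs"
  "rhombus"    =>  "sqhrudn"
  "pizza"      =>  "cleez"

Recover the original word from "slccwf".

o(14)→h(7) and t(19)→i(8) fit y≡21x+25 (mod 26); the inverse of 21 mod 26 is 5. This is an affine cipher: with a=0,…,z=25, each position x becomes (21x+25) mod 26.
Decoding slccwf: s(18)→5·(18−25)≡17=r; l(11)→5·(11−25)≡8=i; c(2)→5·(2−25)≡15=p; c(2)→5·(2−25)≡15=p; w(22)→5·(22−25)≡11=l; f(5)→5·(5−25)≡4=e (all mod 26).

ripple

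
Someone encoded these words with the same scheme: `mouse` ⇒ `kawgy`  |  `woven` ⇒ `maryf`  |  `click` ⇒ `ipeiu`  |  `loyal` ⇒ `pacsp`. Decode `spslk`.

m(12)→k(10) and o(14)→a(0) fit y≡21x+18 (mod 26); the inverse of 21 mod 26 is 5. Each letter's alphabet position (a=0..z=25) is mapped through 21·x+18 mod 26 — an affine cipher.
Undoing it on spslk: s(18)→5·(18−18)≡0=a; p(15)→5·(15−18)≡11=l; s(18)→5·(18−18)≡0=a; l(11)→5·(11−18)≡17=r; k(10)→5·(10−18)≡12=m (all mod 26).

alarm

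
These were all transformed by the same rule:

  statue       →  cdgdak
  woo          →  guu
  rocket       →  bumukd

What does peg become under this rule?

zkq

The shift depends on letter class: consonant s→c is +10, but vowel a→g is +6. Vowels shift forward by 6 and consonants shift forward by 10.
For peg: p(cons)+10=z, e(vowel)+6=k, g(cons)+10=q.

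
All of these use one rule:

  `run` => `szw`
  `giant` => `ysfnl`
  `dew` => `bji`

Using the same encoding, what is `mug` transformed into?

lzr

The output letters match the input read backwards, each shifted +5: run reversed is nur. The word is reversed, then every letter is shifted forward by 5.
For mug: reverse → gum; then shift: g+5=l, u+5=z, m+5=r.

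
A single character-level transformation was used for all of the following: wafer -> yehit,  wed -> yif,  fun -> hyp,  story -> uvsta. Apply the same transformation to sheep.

The shift depends on letter class: consonant w→y is +2, but vowel a→e is +4. Vowels shift forward by 4 and consonants shift forward by 2.
On sheep: s(cons)+2=u, h(cons)+2=j, e(vowel)+4=i, e(vowel)+4=i, p(cons)+2=r.

ujiir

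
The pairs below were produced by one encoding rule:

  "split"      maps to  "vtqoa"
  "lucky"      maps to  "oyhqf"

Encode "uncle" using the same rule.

In split: s→v is +3, p→t is +4, l→q is +5, i→o is +6 — the shift increases by 1 each position. The shift increases by 1 at each position, starting from +3: 3, 4, 5, ….
Applying it to uncle: u+3=x, n+4=r, c+5=h, l+6=r, e+7=l.

xrhrl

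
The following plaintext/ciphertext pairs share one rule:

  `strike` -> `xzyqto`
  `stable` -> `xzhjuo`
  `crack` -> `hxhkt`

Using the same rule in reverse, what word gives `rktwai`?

In strike: s→x is +5, t→z is +6, r→y is +7, i→q is +8 — the shift increases by 1 each position. Letter i (0-indexed) is shifted by i+5, so successive shifts are 5, 6, 7, ….
Decoding rktwai: r−5=m, k−6=e, t−7=m, w−8=o, a−9=r, i−10=y.

memory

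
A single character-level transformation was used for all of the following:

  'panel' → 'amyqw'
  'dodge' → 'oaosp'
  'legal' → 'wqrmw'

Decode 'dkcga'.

syrup

Shifts by position in panel: pos 0: p→a (+11), pos 1: a→m (+12), pos 2: n→y (+11), pos 3: e→q (+12) — repeating every 2. It's a Vigenère-style cipher with numeric key [11,12]: position i shifts by key[i mod 2].
Undoing it on dkcga: d−11=s, k−12=y, c−11=r, g−12=u, a−11=p.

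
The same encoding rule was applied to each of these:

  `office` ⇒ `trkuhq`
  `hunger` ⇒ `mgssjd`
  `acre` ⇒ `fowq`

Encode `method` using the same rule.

rqyttp

Shifts by position in office: pos 0: o→t (+5), pos 1: f→r (+12), pos 2: f→k (+5), pos 3: i→u (+12) — repeating every 2. It's a Vigenère-style cipher with numeric key [5,12]: position i shifts by key[i mod 2].
On method: m+5=r, e+12=q, t+5=y, h+12=t, o+5=t, d+12=p.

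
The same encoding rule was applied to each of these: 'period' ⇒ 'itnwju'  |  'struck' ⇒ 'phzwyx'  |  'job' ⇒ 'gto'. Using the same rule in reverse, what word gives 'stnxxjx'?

session

The output letters match the input read backwards, each shifted +5: period reversed is doirep. Read the word backwards and shift each letter +5.
Decoding stnxxjx: shift back: s−5=n, t−5=o, n−5=i, x−5=s, x−5=s, j−5=e, x−5=s → noisses; then reverse → session.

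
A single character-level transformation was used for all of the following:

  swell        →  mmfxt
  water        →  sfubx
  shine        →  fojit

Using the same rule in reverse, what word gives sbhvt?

sugar

Two steps: reverse the string, then apply a Caesar shift of +1.
Reversing it on sbhvt: shift back: s−1=r, b−1=a, h−1=g, v−1=u, t−1=s → ragus; then reverse → sugar.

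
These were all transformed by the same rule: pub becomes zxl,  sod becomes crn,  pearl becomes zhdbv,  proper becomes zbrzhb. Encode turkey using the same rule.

dxbuhi

The shift depends on letter class: consonant p→z is +10, but vowel u→x is +3. Vowels shift forward by 3 and consonants shift forward by 10.
For turkey: t(cons)+10=d, u(vowel)+3=x, r(cons)+10=b, k(cons)+10=u, e(vowel)+3=h, y(cons)+10=i.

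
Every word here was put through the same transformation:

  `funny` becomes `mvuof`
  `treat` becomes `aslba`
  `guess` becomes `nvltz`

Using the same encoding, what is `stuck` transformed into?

It's a Vigenère-style cipher with numeric key [7,1]: position i shifts by key[i mod 2].
Applying it to stuck: s+7=z, t+1=u, u+7=b, c+1=d, k+7=r.

zubdr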